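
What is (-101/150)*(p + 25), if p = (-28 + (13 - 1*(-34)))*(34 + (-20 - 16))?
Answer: 1313/150 ≈ 8.7533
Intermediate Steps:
p = -38 (p = (-28 + (13 + 34))*(34 - 36) = (-28 + 47)*(-2) = 19*(-2) = -38)
(-101/150)*(p + 25) = (-101/150)*(-38 + 25) = -101*1/150*(-13) = -101/150*(-13) = 1313/150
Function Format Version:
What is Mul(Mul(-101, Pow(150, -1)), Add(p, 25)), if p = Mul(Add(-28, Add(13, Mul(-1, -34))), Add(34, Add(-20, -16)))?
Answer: Rational(1313, 150) ≈ 8.7533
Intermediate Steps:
p = -38 (p = Mul(Add(-28, Add(13, 34)), Add(34, -36)) = Mul(Add(-28, 47), -2) = Mul(19, -2) = -38)
Mul(Mul(-101, Pow(150, -1)), Add(p, 25)) = Mul(Mul(-101, Pow(150, -1)), Add(-38, 25)) = Mul(Mul(-101, Rational(1, 150)), -13) = Mul(Rational(-101, 150), -13) = Rational(1313, 150)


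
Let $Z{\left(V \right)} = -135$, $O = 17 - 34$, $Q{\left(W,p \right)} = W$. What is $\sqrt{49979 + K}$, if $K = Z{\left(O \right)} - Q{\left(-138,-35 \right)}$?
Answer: $\sqrt{49982} \approx 223.57$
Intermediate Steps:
$O = -17$ ($O = 17 - 34 = -17$)
$K = 3$ ($K = -135 - -138 = -135 + 138 = 3$)
$\sqrt{49979 + K} = \sqrt{49979 + 3} = \sqrt{49982}$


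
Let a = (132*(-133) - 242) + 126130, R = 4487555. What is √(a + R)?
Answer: √4595887 ≈ 2143.8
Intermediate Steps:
a = 108332 (a = (-17556 - 242) + 126130 = -17798 + 126130 = 108332)
√(a + R) = √(108332 + 4487555) = √4595887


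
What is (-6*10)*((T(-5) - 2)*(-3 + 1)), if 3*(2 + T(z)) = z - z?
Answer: -480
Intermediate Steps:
T(z) = -2 (T(z) = -2 + (z - z)/3 = -2 + (1/3)*0 = -2 + 0 = -2)
(-6*10)*((T(-5) - 2)*(-3 + 1)) = (-6*10)*((-2 - 2)*(-3 + 1)) = -(-240)*(-2) = -60*8 = -480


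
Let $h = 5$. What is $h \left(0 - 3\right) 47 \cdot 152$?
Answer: $-107160$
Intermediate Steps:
$h \left(0 - 3\right) 47 \cdot 152 = 5 \left(0 - 3\right) 47 \cdot 152 = 5 \left(-3\right) 47 \cdot 152 = \left(-15\right) 47 \cdot 152 = \left(-705\right) 152 = -107160$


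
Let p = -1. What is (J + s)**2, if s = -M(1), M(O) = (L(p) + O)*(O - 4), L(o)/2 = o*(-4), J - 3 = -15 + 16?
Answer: 961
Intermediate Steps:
J = 4 (J = 3 + (-15 + 16) = 3 + 1 = 4)
L(o) = -8*o (L(o) = 2*(o*(-4)) = 2*(-4*o) = -8*o)
M(O) = (-4 + O)*(8 + O) (M(O) = (-8*(-1) + O)*(O - 4) = (8 + O)*(-4 + O) = (-4 + O)*(8 + O))
s = 27 (s = -(-32 + 1**2 + 4*1) = -(-32 + 1 + 4) = -1*(-27) = 27)
(J + s)**2 = (4 + 27)**2 = 31**2 = 961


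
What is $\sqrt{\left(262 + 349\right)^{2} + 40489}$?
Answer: $\sqrt{413810} \approx 643.28$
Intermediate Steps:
$\sqrt{\left(262 + 349\right)^{2} + 40489} = \sqrt{611^{2} + 40489} = \sqrt{373321 + 40489} = \sqrt{413810}$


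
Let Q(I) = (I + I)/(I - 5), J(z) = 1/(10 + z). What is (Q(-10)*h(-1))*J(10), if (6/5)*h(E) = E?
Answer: -1/18 ≈ -0.055556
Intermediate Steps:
h(E) = 5*E/6
Q(I) = 2*I/(-5 + I) (Q(I) = (2*I)/(-5 + I) = 2*I/(-5 + I))
(Q(-10)*h(-1))*J(10) = ((2*(-10)/(-5 - 10))*((⅚)*(-1)))/(10 + 10) = ((2*(-10)/(-15))*(-⅚))/20 = ((2*(-10)*(-1/15))*(-⅚))*(1/20) = ((4/3)*(-⅚))*(1/20) = -10/9*1/20 = -1/18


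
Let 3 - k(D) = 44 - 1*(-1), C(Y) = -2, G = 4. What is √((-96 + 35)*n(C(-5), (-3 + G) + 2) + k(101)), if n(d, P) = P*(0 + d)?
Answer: 18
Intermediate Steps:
n(d, P) = P*d
k(D) = -42 (k(D) = 3 - (44 - 1*(-1)) = 3 - (44 + 1) = 3 - 1*45 = 3 - 45 = -42)
√((-96 + 35)*n(C(-5), (-3 + G) + 2) + k(101)) = √((-96 + 35)*(((-3 + 4) + 2)*(-2)) - 42) = √(-61*(1 + 2)*(-2) - 42) = √(-183*(-2) - 42) = √(-61*(-6) - 42) = √(366 - 42) = √324 = 18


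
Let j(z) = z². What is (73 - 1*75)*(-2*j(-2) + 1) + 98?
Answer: 112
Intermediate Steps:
(73 - 1*75)*(-2*j(-2) + 1) + 98 = (73 - 1*75)*(-2*(-2)² + 1) + 98 = (73 - 75)*(-2*4 + 1) + 98 = -2*(-8 + 1) + 98 = -2*(-7) + 98 = 14 + 98 = 112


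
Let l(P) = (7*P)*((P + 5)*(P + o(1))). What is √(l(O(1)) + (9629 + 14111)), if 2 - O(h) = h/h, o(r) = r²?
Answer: 4*√1489 ≈ 154.35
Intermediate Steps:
O(h) = 1 (O(h) = 2 - h/h = 2 - 1*1 = 2 - 1 = 1)
l(P) = 7*P*(1 + P)*(5 + P) (l(P) = (7*P)*((P + 5)*(P + 1²)) = (7*P)*((5 + P)*(P + 1)) = (7*P)*((5 + P)*(1 + P)) = (7*P)*((1 + P)*(5 + P)) = 7*P*(1 + P)*(5 + P))
√(l(O(1)) + (9629 + 14111)) = √(7*1*(5 + 1² + 6*1) + (9629 + 14111)) = √(7*1*(5 + 1 + 6) + 23740) = √(7*1*12 + 23740) = √(84 + 23740) = √23824 = 4*√1489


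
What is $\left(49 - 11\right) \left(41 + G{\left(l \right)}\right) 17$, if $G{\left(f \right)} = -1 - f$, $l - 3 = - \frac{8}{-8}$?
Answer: $23256$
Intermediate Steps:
$l = 4$ ($l = 3 - \frac{8}{-8} = 3 - -1 = 3 + 1 = 4$)
$\left(49 - 11\right) \left(41 + G{\left(l \right)}\right) 17 = \left(49 - 11\right) \left(41 - 5\right) 17 = 38 \left(41 - 5\right) 17 = 38 \cdot 36 \cdot 17 = 1368 \cdot 17 = 23256$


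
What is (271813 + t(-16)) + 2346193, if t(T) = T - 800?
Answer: 2617190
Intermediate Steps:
t(T) = -800 + T
(271813 + t(-16)) + 2346193 = (271813 + (-800 - 16)) + 2346193 = (271813 - 816) + 2346193 = 270997 + 2346193 = 2617190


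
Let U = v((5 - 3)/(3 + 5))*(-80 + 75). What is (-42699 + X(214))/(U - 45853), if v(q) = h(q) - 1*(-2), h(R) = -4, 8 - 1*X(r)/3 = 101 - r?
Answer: 2016/2183 ≈ 0.92350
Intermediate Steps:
X(r) = -279 + 3*r (X(r) = 24 - 3*(101 - r) = 24 + (-303 + 3*r) = -279 + 3*r)
v(q) = -2 (v(q) = -4 - 1*(-2) = -4 + 2 = -2)
U = 10 (U = -2*(-80 + 75) = -2*(-5) = 10)
(-42699 + X(214))/(U - 45853) = (-42699 + (-279 + 3*214))/(10 - 45853) = (-42699 + (-279 + 642))/(-45843) = (-42699 + 363)*(-1/45843) = -42336*(-1/45843) = 2016/2183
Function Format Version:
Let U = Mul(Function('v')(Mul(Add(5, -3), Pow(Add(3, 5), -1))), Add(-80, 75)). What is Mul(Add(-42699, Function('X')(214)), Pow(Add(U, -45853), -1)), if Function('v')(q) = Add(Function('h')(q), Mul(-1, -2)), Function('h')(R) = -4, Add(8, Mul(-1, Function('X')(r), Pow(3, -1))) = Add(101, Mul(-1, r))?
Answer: Rational(2016, 2183) ≈ 0.92350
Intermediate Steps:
Function('X')(r) = Add(-279, Mul(3, r)) (Function('X')(r) = Add(24, Mul(-3, Add(101, Mul(-1, r)))) = Add(24, Add(-303, Mul(3, r))) = Add(-279, Mul(3, r)))
Function('v')(q) = -2 (Function('v')(q) = Add(-4, Mul(-1, -2)) = Add(-4, 2) = -2)
U = 10 (U = Mul(-2, Add(-80, 75)) = Mul(-2, -5) = 10)
Mul(Add(-42699, Function('X')(214)), Pow(Add(U, -45853), -1)) = Mul(Add(-42699, Add(-279, Mul(3, 214))), Pow(Add(10, -45853), -1)) = Mul(Add(-42699, Add(-279, 642)), Pow(-45843, -1)) = Mul(Add(-42699, 363), Rational(-1, 45843)) = Mul(-42336, Rational(-1, 45843)) = Rational(2016, 2183)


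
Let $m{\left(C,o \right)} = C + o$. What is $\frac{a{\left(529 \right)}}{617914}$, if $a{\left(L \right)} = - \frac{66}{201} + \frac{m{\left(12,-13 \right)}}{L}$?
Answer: $- \frac{11705}{21900725902} \approx -5.3446 \cdot 10^{-7}$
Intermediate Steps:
$a{\left(L \right)} = - \frac{22}{67} - \frac{1}{L}$ ($a{\left(L \right)} = - \frac{66}{201} + \frac{12 - 13}{L} = \left(-66\right) \frac{1}{201} - \frac{1}{L} = - \frac{22}{67} - \frac{1}{L}$)
$\frac{a{\left(529 \right)}}{617914} = \frac{- \frac{22}{67} - \frac{1}{529}}{617914} = \left(- \frac{22}{67} - \frac{1}{529}\right) \frac{1}{617914} = \left(- \frac{11705}{35443}\right) \frac{1}{617914} = - \frac{11705}{21900725902}$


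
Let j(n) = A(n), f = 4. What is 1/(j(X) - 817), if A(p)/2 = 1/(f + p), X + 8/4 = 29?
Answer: -31/25325 ≈ -0.0012241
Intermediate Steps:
X = 27 (X = -2 + 29 = 27)
A(p) = 2/(4 + p)
j(n) = 2/(4 + n)
1/(j(X) - 817) = 1/(2/(4 + 27) - 817) = 1/(2/31 - 817) = 1/(-25325/31) = -31/25325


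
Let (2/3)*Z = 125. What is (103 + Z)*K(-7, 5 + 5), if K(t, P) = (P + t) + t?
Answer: -1162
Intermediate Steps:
Z = 375/2 (Z = (3/2)*125 = 375/2 ≈ 187.50)
K(t, P) = P + 2*t
(103 + Z)*K(-7, 5 + 5) = (103 + 375/2)*((5 + 5) + 2*(-7)) = 581*(10 - 14)/2 = (581/2)*(-4) = -1162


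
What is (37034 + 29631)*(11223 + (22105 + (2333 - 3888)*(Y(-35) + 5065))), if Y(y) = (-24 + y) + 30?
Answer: -519830470580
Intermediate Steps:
Y(y) = 6 + y
(37034 + 29631)*(11223 + (22105 + (2333 - 3888)*(Y(-35) + 5065))) = (37034 + 29631)*(11223 + (22105 + (2333 - 3888)*((6 - 35) + 5065))) = 66665*(11223 + (22105 - 1555*(-29 + 5065))) = 66665*(11223 + (22105 - 1555*5036)) = 66665*(11223 + (22105 - 7830980)) = 66665*(11223 - 7808875) = 66665*(-7797652) = -519830470580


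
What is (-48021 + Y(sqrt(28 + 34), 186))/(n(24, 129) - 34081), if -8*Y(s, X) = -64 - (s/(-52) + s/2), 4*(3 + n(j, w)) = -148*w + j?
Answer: 48013/38851 - 25*sqrt(62)/16162016 ≈ 1.2358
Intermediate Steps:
n(j, w) = -3 - 37*w + j/4 (n(j, w) = -3 + (-148*w + j)/4 = -3 + (j - 148*w)/4 = -3 + (-37*w + j/4) = -3 - 37*w + j/4)
Y(s, X) = 8 + 25*s/416 (Y(s, X) = -(-64 - (s/(-52) + s/2))/8 = -(-64 - (s*(-1/52) + s*(1/2)))/8 = -(-64 - (-s/52 + s/2))/8 = -(-64 - 25*s/52)/8 = 8 + 25*s/416)
(-48021 + Y(sqrt(28 + 34), 186))/(n(24, 129) - 34081) = (-48021 + (8 + 25*sqrt(28 + 34)/416))/((-3 - 37*129 + (1/4)*24) - 34081) = (-48021 + (8 + 25*sqrt(62)/416))/((-3 - 4773 + 6) - 34081) = (-48013 + 25*sqrt(62)/416)/(-4770 - 34081) = (-48013 + 25*sqrt(62)/416)/(-38851) = (-48013 + 25*sqrt(62)/416)*(-1/38851) = 48013/38851 - 25*sqrt(62)/16162016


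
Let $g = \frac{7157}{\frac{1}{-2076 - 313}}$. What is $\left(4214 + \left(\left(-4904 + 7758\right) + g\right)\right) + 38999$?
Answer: $-17052006$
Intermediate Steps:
$g = -17098073$ ($g = \frac{7157}{\frac{1}{-2389}} = \frac{7157}{- \frac{1}{2389}} = 7157 \left(-2389\right) = -17098073$)
$\left(4214 + \left(\left(-4904 + 7758\right) + g\right)\right) + 38999 = \left(4214 + \left(\left(-4904 + 7758\right) - 17098073\right)\right) + 38999 = \left(4214 + \left(2854 - 17098073\right)\right) + 38999 = \left(4214 - 17095219\right) + 38999 = -17091005 + 38999 = -17052006$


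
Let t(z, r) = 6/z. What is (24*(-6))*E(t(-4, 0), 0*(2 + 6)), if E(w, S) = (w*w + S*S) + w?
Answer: -108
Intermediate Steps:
E(w, S) = w + S² + w² (E(w, S) = (w² + S²) + w = (S² + w²) + w = w + S² + w²)
(24*(-6))*E(t(-4, 0), 0*(2 + 6)) = (24*(-6))*(6/(-4) + (0*(2 + 6))² + (6/(-4))²) = -144*(6*(-¼) + (0*8)² + (6*(-¼))²) = -144*(-3/2 + 0² + (-3/2)²) = -144*(-3/2 + 0 + 9/4) = -144*¾ = -108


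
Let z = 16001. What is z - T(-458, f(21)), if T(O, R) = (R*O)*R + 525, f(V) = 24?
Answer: 279284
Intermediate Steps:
T(O, R) = 525 + O*R² (T(O, R) = (O*R)*R + 525 = O*R² + 525 = 525 + O*R²)
z - T(-458, f(21)) = 16001 - (525 - 458*24²) = 16001 - (525 - 458*576) = 16001 - (525 - 263808) = 16001 - 1*(-263283) = 16001 + 263283 = 279284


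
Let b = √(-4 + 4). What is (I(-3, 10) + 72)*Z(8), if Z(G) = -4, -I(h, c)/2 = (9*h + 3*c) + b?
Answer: -264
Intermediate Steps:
b = 0 (b = √0 = 0)
I(h, c) = -18*h - 6*c (I(h, c) = -2*((9*h + 3*c) + 0) = -2*((3*c + 9*h) + 0) = -2*(3*c + 9*h) = -18*h - 6*c)
(I(-3, 10) + 72)*Z(8) = ((-18*(-3) - 6*10) + 72)*(-4) = ((54 - 60) + 72)*(-4) = (-6 + 72)*(-4) = 66*(-4) = -264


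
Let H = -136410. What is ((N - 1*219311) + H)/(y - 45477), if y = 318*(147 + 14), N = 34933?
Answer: -320788/5721 ≈ -56.072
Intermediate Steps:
y = 51198 (y = 318*161 = 51198)
((N - 1*219311) + H)/(y - 45477) = ((34933 - 1*219311) - 136410)/(51198 - 45477) = ((34933 - 219311) - 136410)/5721 = (-184378 - 136410)*(1/5721) = -320788*1/5721 = -320788/5721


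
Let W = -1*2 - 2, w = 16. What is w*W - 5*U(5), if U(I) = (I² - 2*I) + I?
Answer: -164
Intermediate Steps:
U(I) = I² - I
W = -4 (W = -2 - 2 = -4)
w*W - 5*U(5) = 16*(-4) - 25*(-1 + 5) = -64 - 25*4 = -64 - 5*20 = -64 - 100 = -164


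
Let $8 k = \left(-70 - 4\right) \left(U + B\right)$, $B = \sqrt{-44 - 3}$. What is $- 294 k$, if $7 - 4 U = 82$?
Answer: $- \frac{407925}{8} + \frac{5439 i \sqrt{47}}{2} \approx -50991.0 + 18644.0 i$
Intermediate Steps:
$U = - \frac{75}{4}$ ($U = \frac{7}{4} - \frac{41}{2} = - \frac{75}{4} \approx -18.75$)
$B = i \sqrt{47}$ ($B = \sqrt{-47} = i \sqrt{47} \approx 6.8557 i$)
$k = \frac{2775}{16} - \frac{37 i \sqrt{47}}{4}$ ($k = \frac{\left(-70 - 4\right) \left(- \frac{75}{4} + i \sqrt{47}\right)}{8} = \frac{\left(-74\right) \left(- \frac{75}{4} + i \sqrt{47}\right)}{8} = \frac{\frac{2775}{2} - 74 i \sqrt{47}}{8} = \frac{2775}{16} - \frac{37 i \sqrt{47}}{4} \approx 173.44 - 63.415 i$)
$- 294 k = - 294 \left(\frac{2775}{16} - \frac{37 i \sqrt{47}}{4}\right) = - \frac{407925}{8} + \frac{5439 i \sqrt{47}}{2}$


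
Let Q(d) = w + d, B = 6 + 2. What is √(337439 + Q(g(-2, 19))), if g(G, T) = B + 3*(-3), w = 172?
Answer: 7*√6890 ≈ 581.04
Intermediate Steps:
B = 8
g(G, T) = -1 (g(G, T) = 8 + 3*(-3) = 8 - 9 = -1)
Q(d) = 172 + d
√(337439 + Q(g(-2, 19))) = √(337439 + (172 - 1)) = √(337439 + 171) = √337610 = 7*√6890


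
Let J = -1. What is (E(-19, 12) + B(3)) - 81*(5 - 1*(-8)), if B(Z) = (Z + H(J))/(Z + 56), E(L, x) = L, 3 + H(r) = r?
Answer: -63249/59 ≈ -1072.0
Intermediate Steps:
H(r) = -3 + r
B(Z) = (-4 + Z)/(56 + Z) (B(Z) = (Z + (-3 - 1))/(Z + 56) = (Z - 4)/(56 + Z) = (-4 + Z)/(56 + Z))
(E(-19, 12) + B(3)) - 81*(5 - 1*(-8)) = (-19 + (-4 + 3)/(56 + 3)) - 81*(5 - 1*(-8)) = (-19 - 1/59) - 81*(5 + 8) = (-19 + (1/59)*(-1)) - 81*13 = (-19 - 1/59) - 1053 = -1122/59 - 1053 = -63249/59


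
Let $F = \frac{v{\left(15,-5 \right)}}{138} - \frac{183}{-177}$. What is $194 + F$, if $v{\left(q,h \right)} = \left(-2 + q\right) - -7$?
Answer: $\frac{794573}{4071} \approx 195.18$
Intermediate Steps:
$v{\left(q,h \right)} = 5 + q$ ($v{\left(q,h \right)} = \left(-2 + q\right) + 7 = 5 + q$)
$F = \frac{4799}{4071}$ ($F = \frac{5 + 15}{138} - \frac{183}{-177} = 20 \cdot \frac{1}{138} - - \frac{61}{59} = \frac{10}{69} + \frac{61}{59} = \frac{4799}{4071} \approx 1.1788$)
$194 + F = 194 + \frac{4799}{4071} = \frac{794573}{4071}$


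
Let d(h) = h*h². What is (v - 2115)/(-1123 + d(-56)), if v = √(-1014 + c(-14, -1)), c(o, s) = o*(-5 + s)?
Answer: 705/58913 - I*√930/176739 ≈ 0.011967 - 0.00017255*I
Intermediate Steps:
d(h) = h³
v = I*√930 (v = √(-1014 - 14*(-5 - 1)) = √(-1014 - 14*(-6)) = √(-1014 + 84) = √(-930) = I*√930 ≈ 30.496*I)
(v - 2115)/(-1123 + d(-56)) = (I*√930 - 2115)/(-1123 + (-56)³) = (-2115 + I*√930)/(-1123 - 175616) = (-2115 + I*√930)/(-176739) = (-2115 + I*√930)*(-1/176739) = 705/58913 - I*√930/176739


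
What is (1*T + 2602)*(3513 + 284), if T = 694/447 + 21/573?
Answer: 844022360689/85377 ≈ 9.8858e+6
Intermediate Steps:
T = 135683/85377 (T = 694*(1/447) + 21*(1/573) = 694/447 + 7/191 = 135683/85377 ≈ 1.5892)
(1*T + 2602)*(3513 + 284) = (1*(135683/85377) + 2602)*(3513 + 284) = (135683/85377 + 2602)*3797 = (222286637/85377)*3797 = 844022360689/85377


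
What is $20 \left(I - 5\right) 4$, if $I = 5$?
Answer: $0$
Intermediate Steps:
$20 \left(I - 5\right) 4 = 20 \left(5 - 5\right) 4 = 20 \cdot 0 \cdot 4 = 20 \cdot 0 = 0$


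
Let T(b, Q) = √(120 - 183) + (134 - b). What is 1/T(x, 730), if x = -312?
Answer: 446/198979 - 3*I*√7/198979 ≈ 0.0022414 - 3.989e-5*I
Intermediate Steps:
T(b, Q) = 134 - b + 3*I*√7 (T(b, Q) = √(-63) + (134 - b) = 3*I*√7 + (134 - b) = 134 - b + 3*I*√7)
1/T(x, 730) = 1/(134 - 1*(-312) + 3*I*√7) = 1/(134 + 312 + 3*I*√7) = 1/(446 + 3*I*√7)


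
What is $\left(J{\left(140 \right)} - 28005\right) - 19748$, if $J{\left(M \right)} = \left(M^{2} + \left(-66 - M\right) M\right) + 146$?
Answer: $-56847$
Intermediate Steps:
$J{\left(M \right)} = 146 + M^{2} + M \left(-66 - M\right)$ ($J{\left(M \right)} = \left(M^{2} + M \left(-66 - M\right)\right) + 146 = 146 + M^{2} + M \left(-66 - M\right)$)
$\left(J{\left(140 \right)} - 28005\right) - 19748 = \left(\left(146 - 9240\right) - 28005\right) - 19748 = \left(-9094 - 28005\right) - 19748 = -37099 - 19748 = -56847$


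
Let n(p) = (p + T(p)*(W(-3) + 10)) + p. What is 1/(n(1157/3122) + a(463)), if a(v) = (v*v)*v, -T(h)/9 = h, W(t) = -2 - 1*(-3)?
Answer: 3122/309867276105 ≈ 1.0075e-8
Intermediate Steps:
W(t) = 1 (W(t) = -2 + 3 = 1)
T(h) = -9*h
a(v) = v³ (a(v) = v²*v = v³)
n(p) = -97*p (n(p) = (p + (-9*p)*(1 + 10)) + p = (p - 9*p*11) + p = (p - 99*p) + p = -98*p + p = -97*p)
1/(n(1157/3122) + a(463)) = 1/(-112229/3122 + 463³) = 1/(-112229/3122 + 99252847) = 1/(309867276105/3122) = 3122/309867276105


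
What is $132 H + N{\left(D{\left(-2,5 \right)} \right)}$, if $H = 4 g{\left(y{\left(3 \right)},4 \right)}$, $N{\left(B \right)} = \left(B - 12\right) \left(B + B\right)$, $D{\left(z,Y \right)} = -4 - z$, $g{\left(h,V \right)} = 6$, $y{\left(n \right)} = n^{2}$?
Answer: $3224$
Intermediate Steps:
$N{\left(B \right)} = 2 B \left(-12 + B\right)$ ($N{\left(B \right)} = \left(-12 + B\right) 2 B = 2 B \left(-12 + B\right)$)
$H = 24$ ($H = 4 \cdot 6 = 24$)
$132 H + N{\left(D{\left(-2,5 \right)} \right)} = 132 \cdot 24 + 2 \left(-4 - -2\right) \left(-12 - 2\right) = 3168 + 2 \left(-4 + 2\right) \left(-12 + \left(-4 + 2\right)\right) = 3168 + 2 \left(-2\right) \left(-12 - 2\right) = 3168 + 2 \left(-2\right) \left(-14\right) = 3168 + 56 = 3224$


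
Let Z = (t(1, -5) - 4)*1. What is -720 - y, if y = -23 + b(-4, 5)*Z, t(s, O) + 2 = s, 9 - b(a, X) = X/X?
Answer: -657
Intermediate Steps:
b(a, X) = 8 (b(a, X) = 9 - X/X = 9 - 1*1 = 9 - 1 = 8)
t(s, O) = -2 + s
Z = -5 (Z = ((-2 + 1) - 4)*1 = (-1 - 4)*1 = -5*1 = -5)
y = -63 (y = -23 + 8*(-5) = -23 - 40 = -63)
-720 - y = -720 - 1*(-63) = -720 + 63 = -657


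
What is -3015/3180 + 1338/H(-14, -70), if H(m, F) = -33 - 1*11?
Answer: -73125/2332 ≈ -31.357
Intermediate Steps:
H(m, F) = -44 (H(m, F) = -33 - 11 = -44)
-3015/3180 + 1338/H(-14, -70) = -3015/3180 + 1338/(-44) = -3015*1/3180 + 1338*(-1/44) = -201/212 - 669/22 = -73125/2332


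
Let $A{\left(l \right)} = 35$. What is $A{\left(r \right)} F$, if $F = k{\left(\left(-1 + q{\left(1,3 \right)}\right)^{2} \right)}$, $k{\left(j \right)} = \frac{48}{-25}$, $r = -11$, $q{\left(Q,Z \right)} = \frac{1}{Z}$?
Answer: $- \frac{336}{5} \approx -67.2$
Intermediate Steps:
$k{\left(j \right)} = - \frac{48}{25}$ ($k{\left(j \right)} = 48 \left(- \frac{1}{25}\right) = - \frac{48}{25}$)
$F = - \frac{48}{25} \approx -1.92$
$A{\left(r \right)} F = 35 \left(- \frac{48}{25}\right) = - \frac{336}{5}$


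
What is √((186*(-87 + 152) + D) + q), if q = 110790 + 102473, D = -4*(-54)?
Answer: √225569 ≈ 474.94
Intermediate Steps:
D = 216
q = 213263
√((186*(-87 + 152) + D) + q) = √((186*(-87 + 152) + 216) + 213263) = √((186*65 + 216) + 213263) = √((12090 + 216) + 213263) = √(12306 + 213263) = √225569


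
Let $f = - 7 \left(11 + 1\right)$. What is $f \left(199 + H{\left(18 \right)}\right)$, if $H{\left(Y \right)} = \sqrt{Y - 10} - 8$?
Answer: $-16044 - 168 \sqrt{2} \approx -16282.0$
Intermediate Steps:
$f = -84$ ($f = \left(-7\right) 12 = -84$)
$H{\left(Y \right)} = -8 + \sqrt{-10 + Y}$ ($H{\left(Y \right)} = \sqrt{-10 + Y} - 8 = -8 + \sqrt{-10 + Y}$)
$f \left(199 + H{\left(18 \right)}\right) = - 84 \left(199 - \left(8 - \sqrt{-10 + 18}\right)\right) = - 84 \left(199 - \left(8 - \sqrt{8}\right)\right) = - 84 \left(199 - \left(8 - 2 \sqrt{2}\right)\right) = - 84 \left(191 + 2 \sqrt{2}\right) = -16044 - 168 \sqrt{2}$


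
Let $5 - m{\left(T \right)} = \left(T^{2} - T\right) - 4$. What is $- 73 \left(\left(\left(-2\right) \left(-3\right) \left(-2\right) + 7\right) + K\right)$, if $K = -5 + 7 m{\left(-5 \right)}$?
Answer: $11461$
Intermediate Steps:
$m{\left(T \right)} = 9 + T - T^{2}$ ($m{\left(T \right)} = 5 - \left(\left(T^{2} - T\right) - 4\right) = 5 - \left(-4 + T^{2} - T\right) = 5 + \left(4 + T - T^{2}\right) = 9 + T - T^{2}$)
$K = -152$ ($K = -5 + 7 \left(9 - 5 - \left(-5\right)^{2}\right) = -5 + 7 \left(9 - 5 - 25\right) = -5 + 7 \left(-21\right) = -5 - 147 = -152$)
$- 73 \left(\left(\left(-2\right) \left(-3\right) \left(-2\right) + 7\right) + K\right) = - 73 \left(\left(\left(-2\right) \left(-3\right) \left(-2\right) + 7\right) - 152\right) = - 73 \left(\left(6 \left(-2\right) + 7\right) - 152\right) = - 73 \left(\left(-12 + 7\right) - 152\right) = - 73 \left(-5 - 152\right) = \left(-73\right) \left(-157\right) = 11461$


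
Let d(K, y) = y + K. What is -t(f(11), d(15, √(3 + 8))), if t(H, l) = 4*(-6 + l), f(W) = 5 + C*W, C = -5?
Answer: -36 - 4*√11 ≈ -49.266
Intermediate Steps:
f(W) = 5 - 5*W
d(K, y) = K + y
t(H, l) = -24 + 4*l
-t(f(11), d(15, √(3 + 8))) = -(-24 + 4*(15 + √(3 + 8))) = -(-24 + 4*(15 + √11)) = -(-24 + (60 + 4*√11)) = -(36 + 4*√11) = -36 - 4*√11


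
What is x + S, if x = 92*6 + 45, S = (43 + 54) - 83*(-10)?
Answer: 1524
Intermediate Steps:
S = 927 (S = 97 + 830 = 927)
x = 597 (x = 552 + 45 = 597)
x + S = 597 + 927 = 1524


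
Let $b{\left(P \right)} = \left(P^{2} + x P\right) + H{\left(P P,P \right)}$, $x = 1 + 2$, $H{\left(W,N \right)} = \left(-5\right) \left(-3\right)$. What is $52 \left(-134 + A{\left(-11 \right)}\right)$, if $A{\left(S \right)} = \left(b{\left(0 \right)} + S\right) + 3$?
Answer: $-6604$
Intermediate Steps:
$H{\left(W,N \right)} = 15$
$x = 3$
$b{\left(P \right)} = 15 + P^{2} + 3 P$ ($b{\left(P \right)} = \left(P^{2} + 3 P\right) + 15 = 15 + P^{2} + 3 P$)
$A{\left(S \right)} = 18 + S$ ($A{\left(S \right)} = \left(\left(15 + 0^{2} + 3 \cdot 0\right) + S\right) + 3 = \left(\left(15 + 0 + 0\right) + S\right) + 3 = \left(15 + S\right) + 3 = 18 + S$)
$52 \left(-134 + A{\left(-11 \right)}\right) = 52 \left(-134 + \left(18 - 11\right)\right) = 52 \left(-134 + 7\right) = 52 \left(-127\right) = -6604$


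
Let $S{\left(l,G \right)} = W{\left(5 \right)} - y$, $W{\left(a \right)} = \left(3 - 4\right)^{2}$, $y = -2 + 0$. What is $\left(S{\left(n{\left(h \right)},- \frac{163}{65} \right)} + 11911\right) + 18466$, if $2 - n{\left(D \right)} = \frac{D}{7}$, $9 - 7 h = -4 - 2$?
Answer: $30380$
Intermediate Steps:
$y = -2$
$h = \frac{15}{7}$ ($h = \frac{9}{7} - \frac{-4 - 2}{7} = \frac{9}{7} - - \frac{6}{7} = \frac{9}{7} + \frac{6}{7} = \frac{15}{7} \approx 2.1429$)
$n{\left(D \right)} = 2 - \frac{D}{7}$
$W{\left(a \right)} = 1$ ($W{\left(a \right)} = \left(-1\right)^{2} = 1$)
$S{\left(l,G \right)} = 3$ ($S{\left(l,G \right)} = 1 - -2 = 1 + 2 = 3$)
$\left(S{\left(n{\left(h \right)},- \frac{163}{65} \right)} + 11911\right) + 18466 = \left(3 + 11911\right) + 18466 = 11914 + 18466 = 30380$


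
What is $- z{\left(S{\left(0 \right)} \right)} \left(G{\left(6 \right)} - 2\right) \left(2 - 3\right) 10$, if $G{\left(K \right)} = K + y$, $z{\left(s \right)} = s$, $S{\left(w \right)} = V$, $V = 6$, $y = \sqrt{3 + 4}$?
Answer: $240 + 60 \sqrt{7} \approx 398.75$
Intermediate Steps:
$y = \sqrt{7} \approx 2.6458$
$S{\left(w \right)} = 6$
$G{\left(K \right)} = K + \sqrt{7}$
$- z{\left(S{\left(0 \right)} \right)} \left(G{\left(6 \right)} - 2\right) \left(2 - 3\right) 10 = - 6 \left(\left(6 + \sqrt{7}\right) - 2\right) \left(2 - 3\right) 10 = - 6 \left(4 + \sqrt{7}\right) \left(-1\right) 10 = - \left(24 + 6 \sqrt{7}\right) \left(-1\right) 10 = - \left(-24 - 6 \sqrt{7}\right) 10 = - (-240 - 60 \sqrt{7}) = 240 + 60 \sqrt{7}$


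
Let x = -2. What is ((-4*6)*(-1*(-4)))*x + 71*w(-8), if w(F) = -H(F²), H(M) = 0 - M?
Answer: 4736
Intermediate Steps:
H(M) = -M
w(F) = F² (w(F) = -(-1)*F² = F²)
((-4*6)*(-1*(-4)))*x + 71*w(-8) = ((-4*6)*(-1*(-4)))*(-2) + 71*(-8)² = -24*4*(-2) + 71*64 = -96*(-2) + 4544 = 192 + 4544 = 4736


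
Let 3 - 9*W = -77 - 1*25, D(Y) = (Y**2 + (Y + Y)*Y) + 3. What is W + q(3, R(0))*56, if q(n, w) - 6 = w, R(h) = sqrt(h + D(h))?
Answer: 1043/3 + 56*sqrt(3) ≈ 444.66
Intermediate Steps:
D(Y) = 3 + 3*Y**2 (D(Y) = (Y**2 + (2*Y)*Y) + 3 = (Y**2 + 2*Y**2) + 3 = 3*Y**2 + 3 = 3 + 3*Y**2)
W = 35/3 (W = 1/3 - (-77 - 1*25)/9 = 1/3 - (-77 - 25)/9 = 1/3 - 1/9*(-102) = 1/3 + 34/3 = 35/3 ≈ 11.667)
R(h) = sqrt(3 + h + 3*h**2) (R(h) = sqrt(h + (3 + 3*h**2)) = sqrt(3 + h + 3*h**2))
q(n, w) = 6 + w
W + q(3, R(0))*56 = 35/3 + (6 + sqrt(3 + 0 + 3*0**2))*56 = 35/3 + (6 + sqrt(3 + 0 + 3*0))*56 = 35/3 + (6 + sqrt(3 + 0 + 0))*56 = 35/3 + (6 + sqrt(3))*56 = 35/3 + (336 + 56*sqrt(3)) = 1043/3 + 56*sqrt(3)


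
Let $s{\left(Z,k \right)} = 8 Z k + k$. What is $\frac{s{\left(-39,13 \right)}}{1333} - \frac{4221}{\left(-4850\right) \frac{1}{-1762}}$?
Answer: $- \frac{4966832708}{3232525} \approx -1536.5$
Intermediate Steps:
$s{\left(Z,k \right)} = k + 8 Z k$ ($s{\left(Z,k \right)} = 8 Z k + k = k + 8 Z k$)
$\frac{s{\left(-39,13 \right)}}{1333} - \frac{4221}{\left(-4850\right) \frac{1}{-1762}} = \frac{13 \left(1 + 8 \left(-39\right)\right)}{1333} - \frac{4221}{\left(-4850\right) \frac{1}{-1762}} = 13 \left(1 - 312\right) \frac{1}{1333} - \frac{4221}{\left(-4850\right) \left(- \frac{1}{1762}\right)} = 13 \left(-311\right) \frac{1}{1333} - \frac{4221}{\frac{2425}{881}} = \left(-4043\right) \frac{1}{1333} - \frac{3718701}{2425} = - \frac{4043}{1333} - \frac{3718701}{2425} = - \frac{4966832708}{3232525}$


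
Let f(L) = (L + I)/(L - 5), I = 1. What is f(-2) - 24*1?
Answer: -167/7 ≈ -23.857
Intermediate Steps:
f(L) = (1 + L)/(-5 + L) (f(L) = (L + 1)/(L - 5) = (1 + L)/(-5 + L))
f(-2) - 24*1 = (1 - 2)/(-5 - 2) - 24*1 = -1/(-7) - 24 = -⅐*(-1) - 24 = ⅐ - 24 = -167/7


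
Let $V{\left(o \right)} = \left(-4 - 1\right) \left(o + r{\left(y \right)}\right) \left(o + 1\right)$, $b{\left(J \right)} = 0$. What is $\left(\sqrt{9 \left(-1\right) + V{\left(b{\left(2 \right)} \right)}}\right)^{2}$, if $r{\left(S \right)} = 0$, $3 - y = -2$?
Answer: $-9$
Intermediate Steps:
$y = 5$ ($y = 3 - -2 = 3 + 2 = 5$)
$V{\left(o \right)} = - 5 o \left(1 + o\right)$ ($V{\left(o \right)} = \left(-4 - 1\right) \left(o + 0\right) \left(o + 1\right) = - 5 o \left(1 + o\right)$)
$\left(\sqrt{9 \left(-1\right) + V{\left(b{\left(2 \right)} \right)}}\right)^{2} = \left(\sqrt{9 \left(-1\right) + 5 \cdot 0 \left(-1 - 0\right)}\right)^{2} = \left(\sqrt{-9 + 5 \cdot 0 \left(-1 + 0\right)}\right)^{2} = \left(\sqrt{-9 + 5 \cdot 0 \left(-1\right)}\right)^{2} = \left(\sqrt{-9 + 0}\right)^{2} = \left(\sqrt{-9}\right)^{2} = \left(3 i\right)^{2} = -9$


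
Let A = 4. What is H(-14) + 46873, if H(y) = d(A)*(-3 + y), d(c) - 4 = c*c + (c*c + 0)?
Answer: 46261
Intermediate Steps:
d(c) = 4 + 2*c**2 (d(c) = 4 + (c*c + (c*c + 0)) = 4 + (c**2 + (c**2 + 0)) = 4 + (c**2 + c**2) = 4 + 2*c**2)
H(y) = -108 + 36*y (H(y) = (4 + 2*4**2)*(-3 + y) = (4 + 2*16)*(-3 + y) = (4 + 32)*(-3 + y) = 36*(-3 + y) = -108 + 36*y)
H(-14) + 46873 = (-108 + 36*(-14)) + 46873 = (-108 - 504) + 46873 = -612 + 46873 = 46261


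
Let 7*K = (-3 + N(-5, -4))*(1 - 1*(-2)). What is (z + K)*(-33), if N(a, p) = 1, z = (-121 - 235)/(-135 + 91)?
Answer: -1671/7 ≈ -238.71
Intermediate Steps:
z = 89/11 (z = -356/(-44) = -356*(-1/44) = 89/11 ≈ 8.0909)
K = -6/7 (K = ((-3 + 1)*(1 - 1*(-2)))/7 = (-2*(1 + 2))/7 = (-2*3)/7 = (⅐)*(-6) = -6/7 ≈ -0.85714)
(z + K)*(-33) = (89/11 - 6/7)*(-33) = (557/77)*(-33) = -1671/7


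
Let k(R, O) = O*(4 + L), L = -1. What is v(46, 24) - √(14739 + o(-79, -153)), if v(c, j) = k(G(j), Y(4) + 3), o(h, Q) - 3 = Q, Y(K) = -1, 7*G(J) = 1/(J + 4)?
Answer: 6 - 3*√1621 ≈ -114.78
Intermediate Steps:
G(J) = 1/(7*(4 + J)) (G(J) = 1/(7*(J + 4)) = 1/(7*(4 + J)))
o(h, Q) = 3 + Q
k(R, O) = 3*O (k(R, O) = O*(4 - 1) = O*3 = 3*O)
v(c, j) = 6 (v(c, j) = 3*(-1 + 3) = 3*2 = 6)
v(46, 24) - √(14739 + o(-79, -153)) = 6 - √(14739 + (3 - 153)) = 6 - √(14739 - 150) = 6 - √14589 = 6 - 3*√1621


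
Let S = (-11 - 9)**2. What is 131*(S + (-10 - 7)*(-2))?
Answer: 56854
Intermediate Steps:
S = 400 (S = (-20)**2 = 400)
131*(S + (-10 - 7)*(-2)) = 131*(400 + (-10 - 7)*(-2)) = 131*(400 - 17*(-2)) = 131*(400 + 34) = 131*434 = 56854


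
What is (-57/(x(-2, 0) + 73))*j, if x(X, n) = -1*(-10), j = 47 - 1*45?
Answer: -114/83 ≈ -1.3735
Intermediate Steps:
j = 2 (j = 47 - 45 = 2)
x(X, n) = 10
(-57/(x(-2, 0) + 73))*j = (-57/(10 + 73))*2 = (-57/83)*2 = ((1/83)*(-57))*2 = -57/83*2 = -114/83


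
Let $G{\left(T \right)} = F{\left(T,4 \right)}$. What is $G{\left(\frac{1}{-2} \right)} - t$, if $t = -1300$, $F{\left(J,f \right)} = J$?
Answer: $\frac{2599}{2} \approx 1299.5$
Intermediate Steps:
$G{\left(T \right)} = T$
$G{\left(\frac{1}{-2} \right)} - t = \frac{1}{-2} - -1300 = - \frac{1}{2} + 1300 = \frac{2599}{2}$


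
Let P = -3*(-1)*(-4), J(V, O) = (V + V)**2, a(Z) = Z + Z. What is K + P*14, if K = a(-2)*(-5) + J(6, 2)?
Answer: -4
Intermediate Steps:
a(Z) = 2*Z
J(V, O) = 4*V**2 (J(V, O) = (2*V)**2 = 4*V**2)
P = -12 (P = 3*(-4) = -12)
K = 164 (K = (2*(-2))*(-5) + 4*6**2 = -4*(-5) + 4*36 = 20 + 144 = 164)
K + P*14 = 164 - 12*14 = 164 - 168 = -4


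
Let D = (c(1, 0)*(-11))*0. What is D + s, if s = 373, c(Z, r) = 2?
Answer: 373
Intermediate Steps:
D = 0 (D = (2*(-11))*0 = -22*0 = 0)
D + s = 0 + 373 = 373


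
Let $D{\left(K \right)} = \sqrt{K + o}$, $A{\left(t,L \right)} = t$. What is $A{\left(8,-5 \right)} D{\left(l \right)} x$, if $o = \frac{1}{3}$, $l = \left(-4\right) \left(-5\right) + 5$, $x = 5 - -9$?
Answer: $\frac{224 \sqrt{57}}{3} \approx 563.72$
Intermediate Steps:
$x = 14$ ($x = 5 + 9 = 14$)
$l = 25$ ($l = 20 + 5 = 25$)
$o = \frac{1}{3} \approx 0.33333$
$D{\left(K \right)} = \sqrt{\frac{1}{3} + K}$ ($D{\left(K \right)} = \sqrt{K + \frac{1}{3}} = \sqrt{\frac{1}{3} + K}$)
$A{\left(8,-5 \right)} D{\left(l \right)} x = 8 \frac{\sqrt{3 + 9 \cdot 25}}{3} \cdot 14 = 8 \frac{\sqrt{3 + 225}}{3} \cdot 14 = 8 \frac{\sqrt{228}}{3} \cdot 14 = 8 \frac{2 \sqrt{57}}{3} \cdot 14 = \frac{16 \sqrt{57}}{3} \cdot 14 = \frac{224 \sqrt{57}}{3}$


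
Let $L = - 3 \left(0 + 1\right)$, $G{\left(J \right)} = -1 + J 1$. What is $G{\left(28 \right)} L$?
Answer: $-81$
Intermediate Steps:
$G{\left(J \right)} = -1 + J$
$L = -3$ ($L = \left(-3\right) 1 = -3$)
$G{\left(28 \right)} L = \left(-1 + 28\right) \left(-3\right) = 27 \left(-3\right) = -81$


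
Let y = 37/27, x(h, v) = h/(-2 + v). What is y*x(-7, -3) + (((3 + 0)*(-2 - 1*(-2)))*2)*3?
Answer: 259/135 ≈ 1.9185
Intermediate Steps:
x(h, v) = h/(-2 + v)
y = 37/27 (y = 37*(1/27) = 37/27 ≈ 1.3704)
y*x(-7, -3) + (((3 + 0)*(-2 - 1*(-2)))*2)*3 = 37*(-7/(-2 - 3))/27 + (((3 + 0)*(-2 - 1*(-2)))*2)*3 = 37*(-7/(-5))/27 + ((3*(-2 + 2))*2)*3 = 37*(-7*(-⅕))/27 + ((3*0)*2)*3 = (37/27)*(7/5) + (0*2)*3 = 259/135 + 0*3 = 259/135 + 0 = 259/135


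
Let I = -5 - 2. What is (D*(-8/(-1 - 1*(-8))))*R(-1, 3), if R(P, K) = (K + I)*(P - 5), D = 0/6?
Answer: 0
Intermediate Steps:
D = 0 (D = 0*(⅙) = 0)
I = -7
R(P, K) = (-7 + K)*(-5 + P) (R(P, K) = (K - 7)*(P - 5) = (-7 + K)*(-5 + P))
(D*(-8/(-1 - 1*(-8))))*R(-1, 3) = (0*(-8/(-1 - 1*(-8))))*(35 - 7*(-1) - 5*3 + 3*(-1)) = (0*(-8/(-1 + 8)))*(35 + 7 - 15 - 3) = (0*(-8/7))*24 = 0*24 = 0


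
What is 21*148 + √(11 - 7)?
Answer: 3110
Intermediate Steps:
21*148 + √(11 - 7) = 3108 + √4 = 3108 + 2 = 3110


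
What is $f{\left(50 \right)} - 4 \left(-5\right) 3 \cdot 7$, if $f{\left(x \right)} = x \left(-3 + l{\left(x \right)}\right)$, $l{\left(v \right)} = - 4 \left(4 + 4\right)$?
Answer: $-1330$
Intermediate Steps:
$l{\left(v \right)} = -32$ ($l{\left(v \right)} = \left(-4\right) 8 = -32$)
$f{\left(x \right)} = - 35 x$ ($f{\left(x \right)} = x \left(-3 - 32\right) = x \left(-35\right) = - 35 x$)
$f{\left(50 \right)} - 4 \left(-5\right) 3 \cdot 7 = \left(-35\right) 50 - 4 \left(-5\right) 3 \cdot 7 = -1750 - 4 \left(\left(-15\right) 7\right) = -1750 - -420 = -1750 + 420 = -1330$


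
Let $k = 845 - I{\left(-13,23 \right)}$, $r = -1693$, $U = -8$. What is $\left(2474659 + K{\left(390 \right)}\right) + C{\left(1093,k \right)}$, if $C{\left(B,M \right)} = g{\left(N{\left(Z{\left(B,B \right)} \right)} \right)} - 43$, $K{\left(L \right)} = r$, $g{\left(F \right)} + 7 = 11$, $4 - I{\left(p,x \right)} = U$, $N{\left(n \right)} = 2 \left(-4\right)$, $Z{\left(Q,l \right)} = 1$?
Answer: $2472927$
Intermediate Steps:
$N{\left(n \right)} = -8$
$I{\left(p,x \right)} = 12$ ($I{\left(p,x \right)} = 4 - -8 = 4 + 8 = 12$)
$g{\left(F \right)} = 4$ ($g{\left(F \right)} = -7 + 11 = 4$)
$K{\left(L \right)} = -1693$
$k = 833$ ($k = 845 - 12 = 833$)
$C{\left(B,M \right)} = -39$ ($C{\left(B,M \right)} = 4 - 43 = -39$)
$\left(2474659 + K{\left(390 \right)}\right) + C{\left(1093,k \right)} = \left(2474659 - 1693\right) - 39 = 2472966 - 39 = 2472927$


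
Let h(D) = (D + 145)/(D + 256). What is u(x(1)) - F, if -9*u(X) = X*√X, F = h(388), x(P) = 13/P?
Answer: -533/644 - 13*√13/9 ≈ -6.0357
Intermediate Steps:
h(D) = (145 + D)/(256 + D)
F = 533/644 (F = (145 + 388)/(256 + 388) = 533/644 ≈ 0.82764)
u(X) = -X^(3/2)/9 (u(X) = -X*√X/9 = -X^(3/2)/9)
u(x(1)) - F = -13^(3/2)/9 - 1*533/644 = -13*√13/9 - 533/644 = -533/644 - 13*√13/9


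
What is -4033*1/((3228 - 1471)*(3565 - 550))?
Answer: -4033/5297355 ≈ -0.00076132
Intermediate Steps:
-4033*1/((3228 - 1471)*(3565 - 550)) = -4033/(3015*1757) = -4033/5297355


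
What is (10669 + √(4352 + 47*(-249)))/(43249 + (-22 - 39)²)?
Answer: 10669/46970 + I*√7351/46970 ≈ 0.22714 + 0.0018254*I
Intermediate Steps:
(10669 + √(4352 + 47*(-249)))/(43249 + (-22 - 39)²) = (10669 + √(4352 - 11703))/(43249 + (-61)²) = (10669 + √(-7351))/(43249 + 3721) = (10669 + I*√7351)/46970 = (10669 + I*√7351)*(1/46970) = 10669/46970 + I*√7351/46970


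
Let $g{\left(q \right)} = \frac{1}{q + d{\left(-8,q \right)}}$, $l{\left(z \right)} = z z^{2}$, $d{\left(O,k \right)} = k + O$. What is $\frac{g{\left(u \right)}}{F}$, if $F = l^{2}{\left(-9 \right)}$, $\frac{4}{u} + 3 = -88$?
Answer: $- \frac{91}{391140576} \approx -2.3265 \cdot 10^{-7}$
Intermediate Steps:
$u = - \frac{4}{91}$ ($u = \frac{4}{-3 - 88} = \frac{4}{-91} = 4 \left(- \frac{1}{91}\right) = - \frac{4}{91} \approx -0.043956$)
$d{\left(O,k \right)} = O + k$
$l{\left(z \right)} = z^{3}$
$g{\left(q \right)} = \frac{1}{-8 + 2 q}$ ($g{\left(q \right)} = \frac{1}{q + \left(-8 + q\right)} = \frac{1}{-8 + 2 q}$)
$F = 531441$ ($F = \left(\left(-9\right)^{3}\right)^{2} = \left(-729\right)^{2} = 531441$)
$\frac{g{\left(u \right)}}{F} = \frac{\frac{1}{2} \frac{1}{-4 - \frac{4}{91}}}{531441} = \frac{1}{2 \left(- \frac{368}{91}\right)} \frac{1}{531441} = \frac{1}{2} \left(- \frac{91}{368}\right) \frac{1}{531441} = \left(- \frac{91}{736}\right) \frac{1}{531441} = - \frac{91}{391140576}$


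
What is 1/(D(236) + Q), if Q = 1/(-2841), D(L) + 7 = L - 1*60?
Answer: 2841/480128 ≈ 0.0059172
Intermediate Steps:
D(L) = -67 + L (D(L) = -7 + (L - 1*60) = -7 + (L - 60) = -7 + (-60 + L) = -67 + L)
Q = -1/2841 ≈ -0.00035199
1/(D(236) + Q) = 1/((-67 + 236) - 1/2841) = 1/(169 - 1/2841) = 1/(480128/2841) = 2841/480128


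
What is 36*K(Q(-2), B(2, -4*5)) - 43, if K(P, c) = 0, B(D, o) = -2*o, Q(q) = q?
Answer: -43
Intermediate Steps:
36*K(Q(-2), B(2, -4*5)) - 43 = 36*0 - 43 = 0 - 43 = -43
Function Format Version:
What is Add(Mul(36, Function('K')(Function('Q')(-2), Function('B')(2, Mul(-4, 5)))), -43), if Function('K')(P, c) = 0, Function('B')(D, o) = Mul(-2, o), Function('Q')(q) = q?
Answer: -43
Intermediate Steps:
Add(Mul(36, Function('K')(Function('Q')(-2), Function('B')(2, Mul(-4, 5)))), -43) = Add(Mul(36, 0), -43) = Add(0, -43) = -43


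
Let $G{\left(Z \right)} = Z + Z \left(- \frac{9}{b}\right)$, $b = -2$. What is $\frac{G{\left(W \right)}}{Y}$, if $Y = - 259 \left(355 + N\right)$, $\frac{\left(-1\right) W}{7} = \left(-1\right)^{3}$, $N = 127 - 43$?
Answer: $- \frac{11}{32486} \approx -0.00033861$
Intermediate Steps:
$N = 84$
$W = 7$ ($W = - 7 \left(-1\right)^{3} = \left(-7\right) \left(-1\right) = 7$)
$Y = -113701$ ($Y = - 259 \left(355 + 84\right) = \left(-259\right) 439 = -113701$)
$G{\left(Z \right)} = \frac{11 Z}{2}$ ($G{\left(Z \right)} = Z + Z \left(- \frac{9}{-2}\right) = Z + Z \left(\left(-9\right) \left(- \frac{1}{2}\right)\right) = Z + Z \frac{9}{2} = Z + \frac{9 Z}{2} = \frac{11 Z}{2}$)
$\frac{G{\left(W \right)}}{Y} = \frac{\frac{11}{2} \cdot 7}{-113701} = \frac{77}{2} \left(- \frac{1}{113701}\right) = - \frac{11}{32486}$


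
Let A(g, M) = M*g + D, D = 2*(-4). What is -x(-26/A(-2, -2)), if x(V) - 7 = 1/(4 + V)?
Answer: -149/21 ≈ -7.0952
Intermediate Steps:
D = -8
A(g, M) = -8 + M*g (A(g, M) = M*g - 8 = -8 + M*g)
x(V) = 7 + 1/(4 + V)
-x(-26/A(-2, -2)) = -(29 + 7*(-26/(-8 - 2*(-2))))/(4 - 26/(-8 - 2*(-2))) = -(29 + 7*(-26/(-8 + 4)))/(4 - 26/(-8 + 4)) = -(29 + 7*(-26/(-4)))/(4 - 26/(-4)) = -(29 + 7*(-26*(-¼)))/(4 - 26*(-¼)) = -(29 + 7*(13/2))/(4 + 13/2) = -(29 + 91/2)/21/2 = -2*149/(21*2) = -1*149/21 = -149/21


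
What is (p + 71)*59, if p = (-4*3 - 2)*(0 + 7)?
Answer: -1593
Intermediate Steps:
p = -98 (p = (-12 - 2)*7 = -14*7 = -98)
(p + 71)*59 = (-98 + 71)*59 = -27*59 = -1593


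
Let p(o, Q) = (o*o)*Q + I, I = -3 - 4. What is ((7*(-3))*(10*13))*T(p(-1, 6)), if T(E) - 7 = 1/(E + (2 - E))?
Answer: -20475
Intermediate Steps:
I = -7
p(o, Q) = -7 + Q*o**2 (p(o, Q) = (o*o)*Q - 7 = o**2*Q - 7 = Q*o**2 - 7 = -7 + Q*o**2)
T(E) = 15/2 (T(E) = 7 + 1/(E + (2 - E)) = 7 + 1/2 = 15/2)
((7*(-3))*(10*13))*T(p(-1, 6)) = ((7*(-3))*(10*13))*(15/2) = -21*130*(15/2) = -2730*15/2 = -20475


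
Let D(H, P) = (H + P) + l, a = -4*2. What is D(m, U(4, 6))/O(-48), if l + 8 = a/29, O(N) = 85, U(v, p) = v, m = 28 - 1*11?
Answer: 369/2465 ≈ 0.14970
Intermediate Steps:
m = 17 (m = 28 - 11 = 17)
a = -8
l = -240/29 (l = -8 - 8/29 = -240/29 ≈ -8.2759)
D(H, P) = -240/29 + H + P (D(H, P) = (H + P) - 240/29 = -240/29 + H + P)
D(m, U(4, 6))/O(-48) = (-240/29 + 17 + 4)/85 = (369/29)*(1/85) = 369/2465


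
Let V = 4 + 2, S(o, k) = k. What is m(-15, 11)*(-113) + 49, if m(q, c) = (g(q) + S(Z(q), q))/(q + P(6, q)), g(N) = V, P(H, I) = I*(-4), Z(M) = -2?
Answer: 358/5 ≈ 71.600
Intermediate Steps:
V = 6
P(H, I) = -4*I
g(N) = 6
m(q, c) = -(6 + q)/(3*q) (m(q, c) = (6 + q)/(q - 4*q) = (6 + q)/((-3*q)) = (6 + q)*(-1/(3*q)) = -(6 + q)/(3*q))
m(-15, 11)*(-113) + 49 = ((1/3)*(-6 - 1*(-15))/(-15))*(-113) + 49 = ((1/3)*(-1/15)*(-6 + 15))*(-113) + 49 = ((1/3)*(-1/15)*9)*(-113) + 49 = -1/5*(-113) + 49 = 113/5 + 49 = 358/5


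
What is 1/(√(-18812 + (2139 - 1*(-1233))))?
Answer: -I*√965/3860 ≈ -0.0080478*I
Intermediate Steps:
1/(√(-18812 + (2139 - 1*(-1233)))) = 1/(√(-18812 + (2139 + 1233))) = 1/(√(-18812 + 3372)) = 1/(√(-15440)) = 1/(4*I*√965) = -I*√965/3860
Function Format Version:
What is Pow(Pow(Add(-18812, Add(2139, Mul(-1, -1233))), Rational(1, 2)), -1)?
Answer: Mul(Rational(-1, 3860), I, Pow(965, Rational(1, 2))) ≈ Mul(-0.0080478, I)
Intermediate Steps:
Pow(Pow(Add(-18812, Add(2139, Mul(-1, -1233))), Rational(1, 2)), -1) = Pow(Pow(Add(-18812, Add(2139, 1233)), Rational(1, 2)), -1) = Pow(Pow(Add(-18812, 3372), Rational(1, 2)), -1) = Pow(Pow(-15440, Rational(1, 2)), -1) = Pow(Mul(4, I, Pow(965, Rational(1, 2))), -1) = Mul(Rational(-1, 3860), I, Pow(965, Rational(1, 2)))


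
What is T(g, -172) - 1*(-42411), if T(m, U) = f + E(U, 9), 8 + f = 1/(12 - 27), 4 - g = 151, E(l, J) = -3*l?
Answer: 643784/15 ≈ 42919.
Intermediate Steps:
g = -147 (g = 4 - 1*151 = 4 - 151 = -147)
f = -121/15 (f = -8 + 1/(12 - 27) = -8 + 1/(-15) = -8 - 1/15 = -121/15 ≈ -8.0667)
T(m, U) = -121/15 - 3*U
T(g, -172) - 1*(-42411) = (-121/15 - 3*(-172)) - 1*(-42411) = (-121/15 + 516) + 42411 = 7619/15 + 42411 = 643784/15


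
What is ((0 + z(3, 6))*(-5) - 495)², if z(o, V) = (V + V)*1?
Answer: 308025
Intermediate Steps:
z(o, V) = 2*V (z(o, V) = (2*V)*1 = 2*V)
((0 + z(3, 6))*(-5) - 495)² = ((0 + 2*6)*(-5) - 495)² = ((0 + 12)*(-5) - 495)² = (12*(-5) - 495)² = (-60 - 495)² = (-555)² = 308025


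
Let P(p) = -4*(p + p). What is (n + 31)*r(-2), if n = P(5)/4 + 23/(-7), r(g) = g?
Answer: -248/7 ≈ -35.429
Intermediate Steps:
P(p) = -8*p
n = -93/7 (n = -8*5/4 + 23/(-7) = -40*¼ + 23*(-⅐) = -10 - 23/7 = -93/7 ≈ -13.286)
(n + 31)*r(-2) = (-93/7 + 31)*(-2) = (124/7)*(-2) = -248/7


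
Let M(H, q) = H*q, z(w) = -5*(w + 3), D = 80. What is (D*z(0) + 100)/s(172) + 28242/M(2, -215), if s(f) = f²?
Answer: -2430187/36980 ≈ -65.716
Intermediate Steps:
z(w) = -15 - 5*w (z(w) = -5*(3 + w) = -15 - 5*w)
(D*z(0) + 100)/s(172) + 28242/M(2, -215) = (80*(-15 - 5*0) + 100)/(172²) + 28242/((2*(-215))) = (80*(-15 + 0) + 100)/29584 + 28242/(-430) = (80*(-15) + 100)*(1/29584) + 28242*(-1/430) = (-1200 + 100)*(1/29584) - 14121/215 = -1100*1/29584 - 14121/215 = -275/7396 - 14121/215 = -2430187/36980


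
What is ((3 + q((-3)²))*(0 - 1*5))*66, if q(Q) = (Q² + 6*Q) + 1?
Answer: -45870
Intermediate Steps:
q(Q) = 1 + Q² + 6*Q
((3 + q((-3)²))*(0 - 1*5))*66 = ((3 + (1 + ((-3)²)² + 6*(-3)²))*(0 - 1*5))*66 = ((3 + (1 + 9² + 6*9))*(0 - 5))*66 = ((3 + (1 + 81 + 54))*(-5))*66 = ((3 + 136)*(-5))*66 = (139*(-5))*66 = -695*66 = -45870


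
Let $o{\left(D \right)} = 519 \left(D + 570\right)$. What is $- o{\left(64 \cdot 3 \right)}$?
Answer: $-395478$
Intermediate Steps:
$o{\left(D \right)} = 295830 + 519 D$ ($o{\left(D \right)} = 519 \left(570 + D\right) = 295830 + 519 D$)
$- o{\left(64 \cdot 3 \right)} = - (295830 + 519 \cdot 64 \cdot 3) = - (295830 + 519 \cdot 192) = - (295830 + 99648) = \left(-1\right) 395478 = -395478$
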